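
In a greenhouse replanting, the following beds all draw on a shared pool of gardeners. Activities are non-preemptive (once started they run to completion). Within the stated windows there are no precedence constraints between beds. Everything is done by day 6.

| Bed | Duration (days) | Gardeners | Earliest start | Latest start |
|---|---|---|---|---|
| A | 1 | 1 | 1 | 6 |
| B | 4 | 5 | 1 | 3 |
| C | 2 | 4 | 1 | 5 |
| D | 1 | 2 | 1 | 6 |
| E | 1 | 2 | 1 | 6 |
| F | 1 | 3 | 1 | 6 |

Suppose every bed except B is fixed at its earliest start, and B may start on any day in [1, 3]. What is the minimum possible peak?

B@1: d1:17  d2:9  d3:5  d4:5  d5:0  d6:0 → peak 17
B@2: d1:12  d2:9  d3:5  d4:5  d5:5  d6:0 → peak 12
B@3: d1:12  d2:4  d3:5  d4:5  d5:5  d6:5 → peak 12
Best is B@2, peak 12.

12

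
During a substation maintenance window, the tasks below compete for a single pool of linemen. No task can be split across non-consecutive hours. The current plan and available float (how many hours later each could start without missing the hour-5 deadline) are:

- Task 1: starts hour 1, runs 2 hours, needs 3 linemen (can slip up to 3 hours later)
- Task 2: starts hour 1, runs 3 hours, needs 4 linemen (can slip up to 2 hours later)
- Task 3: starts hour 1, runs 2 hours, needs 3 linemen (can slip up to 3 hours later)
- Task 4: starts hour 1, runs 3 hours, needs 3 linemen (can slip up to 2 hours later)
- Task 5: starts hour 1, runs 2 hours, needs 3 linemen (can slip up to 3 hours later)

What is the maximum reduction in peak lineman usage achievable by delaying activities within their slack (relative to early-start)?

Early-start peak: h1:16  h2:16  h3:7  h4:0  h5:0 ⇒ 16.
Leveled (Task 1@1, Task 2@1, Task 3@4, Task 4@3, Task 5@4): h1:7  h2:7  h3:7  h4:9  h5:9 ⇒ 9.
Reduction 16 − 9 = 7.

7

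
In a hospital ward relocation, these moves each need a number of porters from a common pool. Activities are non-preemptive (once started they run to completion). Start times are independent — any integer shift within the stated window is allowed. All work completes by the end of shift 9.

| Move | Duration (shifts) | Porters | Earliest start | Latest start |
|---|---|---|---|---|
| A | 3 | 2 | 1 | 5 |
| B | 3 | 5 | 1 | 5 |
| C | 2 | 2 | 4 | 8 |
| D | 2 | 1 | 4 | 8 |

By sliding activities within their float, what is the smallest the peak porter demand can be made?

5

Early-start (A@1, B@1, C@4, D@4) gives peak 7: s1:7  s2:7  s3:7  s4:3  s5:3  s6:0  s7:0  s8:0  s9:0.
Shift B→4, C→7, D→7.
Schedule A@1, B@4, C@7, D@7: s1:2  s2:2  s3:2  s4:5  s5:5  s6:5  s7:3  s8:3  s9:0 — peak 5.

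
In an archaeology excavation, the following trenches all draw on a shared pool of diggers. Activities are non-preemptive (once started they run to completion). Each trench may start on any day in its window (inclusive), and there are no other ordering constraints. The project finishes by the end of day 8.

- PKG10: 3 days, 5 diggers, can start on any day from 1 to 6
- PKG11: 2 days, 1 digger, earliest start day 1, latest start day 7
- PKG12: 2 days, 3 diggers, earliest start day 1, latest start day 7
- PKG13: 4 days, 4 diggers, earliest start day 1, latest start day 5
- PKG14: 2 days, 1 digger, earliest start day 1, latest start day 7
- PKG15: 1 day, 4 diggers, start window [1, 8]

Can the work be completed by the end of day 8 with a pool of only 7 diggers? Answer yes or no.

Schedule PKG10@1, PKG11@1, PKG12@4, PKG13@4, PKG14@1, PKG15@8: d1:7  d2:7  d3:5  d4:7  d5:7  d6:4  d7:4  d8:4 — peak 7 ≤ 7.

yes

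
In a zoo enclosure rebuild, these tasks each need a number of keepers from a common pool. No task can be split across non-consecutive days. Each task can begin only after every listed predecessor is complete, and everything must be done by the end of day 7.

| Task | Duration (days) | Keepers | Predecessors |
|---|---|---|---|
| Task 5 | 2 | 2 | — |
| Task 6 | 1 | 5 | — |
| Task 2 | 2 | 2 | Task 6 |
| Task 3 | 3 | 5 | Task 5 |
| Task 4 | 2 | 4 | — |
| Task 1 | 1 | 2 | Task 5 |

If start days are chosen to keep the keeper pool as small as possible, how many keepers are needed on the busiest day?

Early-start (Task 5@1, Task 6@1, Task 2@2, Task 3@3, Task 4@1, Task 1@3) gives peak 11: d1:11  d2:8  d3:9  d4:5  d5:5  d6:0  d7:0.
Shift Task 4→6, Task 1→4.
Schedule Task 5@1, Task 6@1, Task 2@2, Task 3@3, Task 4@6, Task 1@4: d1:7  d2:4  d3:7  d4:7  d5:5  d6:4  d7:4 — peak 7.

7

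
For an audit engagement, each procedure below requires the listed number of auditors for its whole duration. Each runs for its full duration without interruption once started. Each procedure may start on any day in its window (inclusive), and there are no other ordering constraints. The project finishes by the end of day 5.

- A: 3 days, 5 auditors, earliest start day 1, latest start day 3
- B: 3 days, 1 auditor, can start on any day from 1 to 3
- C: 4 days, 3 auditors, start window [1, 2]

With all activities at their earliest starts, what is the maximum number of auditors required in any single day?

Early-start schedule: A@1, B@1, C@1.
Load per day: day 1: 9, day 2: 9, day 3: 9, day 4: 3, day 5: 0.
Peak is 9.

9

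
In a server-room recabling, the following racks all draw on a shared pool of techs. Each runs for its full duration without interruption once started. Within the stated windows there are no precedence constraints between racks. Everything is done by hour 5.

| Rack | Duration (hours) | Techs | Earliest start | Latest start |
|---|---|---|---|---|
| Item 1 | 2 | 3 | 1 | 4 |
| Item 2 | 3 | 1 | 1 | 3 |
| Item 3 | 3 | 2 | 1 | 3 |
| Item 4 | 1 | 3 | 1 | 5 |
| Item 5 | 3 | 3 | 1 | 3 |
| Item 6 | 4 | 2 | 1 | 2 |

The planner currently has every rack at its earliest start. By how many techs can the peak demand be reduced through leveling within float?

Early-start peak: h1:14  h2:11  h3:8  h4:2  h5:0 ⇒ 14.
Leveled (Item 1@1, Item 2@1, Item 3@1, Item 4@4, Item 5@3, Item 6@1): h1:8  h2:8  h3:8  h4:8  h5:3 ⇒ 8.
Reduction 14 − 8 = 6.

6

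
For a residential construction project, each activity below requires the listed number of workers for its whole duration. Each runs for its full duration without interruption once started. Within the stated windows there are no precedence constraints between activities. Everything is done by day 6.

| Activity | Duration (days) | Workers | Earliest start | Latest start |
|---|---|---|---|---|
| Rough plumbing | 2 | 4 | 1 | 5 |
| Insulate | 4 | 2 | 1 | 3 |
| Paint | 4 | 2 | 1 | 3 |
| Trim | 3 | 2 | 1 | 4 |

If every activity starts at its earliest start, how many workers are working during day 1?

10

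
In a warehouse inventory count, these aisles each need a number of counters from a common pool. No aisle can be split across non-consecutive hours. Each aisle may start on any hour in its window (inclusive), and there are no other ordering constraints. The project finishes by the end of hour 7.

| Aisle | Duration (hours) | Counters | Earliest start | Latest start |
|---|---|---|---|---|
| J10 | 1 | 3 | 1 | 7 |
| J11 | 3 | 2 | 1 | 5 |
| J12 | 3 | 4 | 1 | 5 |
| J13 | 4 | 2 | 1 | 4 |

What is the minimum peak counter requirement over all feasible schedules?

5

Early-start (J10@1, J11@1, J12@1, J13@1) gives peak 11: h1:11  h2:8  h3:8  h4:2  h5:0  h6:0  h7:0.
Shift J11→2, J12→5.
Schedule J10@1, J11@2, J12@5, J13@1: h1:5  h2:4  h3:4  h4:4  h5:4  h6:4  h7:4 — peak 5.
Total counter-hours = 29 over 7 hours ⇒ peak ≥ ⌈29/7⌉ = 5, so 5 is optimal.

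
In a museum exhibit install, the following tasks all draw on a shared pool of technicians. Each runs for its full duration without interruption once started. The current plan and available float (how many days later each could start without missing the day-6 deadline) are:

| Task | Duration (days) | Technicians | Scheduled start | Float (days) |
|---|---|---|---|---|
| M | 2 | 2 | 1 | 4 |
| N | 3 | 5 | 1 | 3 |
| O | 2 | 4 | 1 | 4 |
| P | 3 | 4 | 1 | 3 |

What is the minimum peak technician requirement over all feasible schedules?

Early-start (M@1, N@1, O@1, P@1) gives peak 15: d1:15  d2:15  d3:9  d4:0  d5:0  d6:0.
Shift O→4, P→4.
Schedule M@1, N@1, O@4, P@4: d1:7  d2:7  d3:5  d4:8  d5:8  d6:4 — peak 8.

8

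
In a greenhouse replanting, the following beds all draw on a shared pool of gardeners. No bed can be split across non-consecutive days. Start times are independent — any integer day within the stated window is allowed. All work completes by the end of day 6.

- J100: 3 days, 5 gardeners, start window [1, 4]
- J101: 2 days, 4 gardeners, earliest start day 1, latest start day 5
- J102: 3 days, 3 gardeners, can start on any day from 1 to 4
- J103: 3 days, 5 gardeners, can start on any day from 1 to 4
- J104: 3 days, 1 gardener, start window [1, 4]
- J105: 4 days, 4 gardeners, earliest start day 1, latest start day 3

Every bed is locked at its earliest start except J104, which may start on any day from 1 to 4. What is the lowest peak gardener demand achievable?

21

J104@1: d1:22  d2:22  d3:18  d4:4  d5:0  d6:0 → peak 22
J104@2: d1:21  d2:22  d3:18  d4:5  d5:0  d6:0 → peak 22
J104@3: d1:21  d2:21  d3:18  d4:5  d5:1  d6:0 → peak 21
J104@4: d1:21  d2:21  d3:17  d4:5  d5:1  d6:1 → peak 21
Best is J104@3, peak 21.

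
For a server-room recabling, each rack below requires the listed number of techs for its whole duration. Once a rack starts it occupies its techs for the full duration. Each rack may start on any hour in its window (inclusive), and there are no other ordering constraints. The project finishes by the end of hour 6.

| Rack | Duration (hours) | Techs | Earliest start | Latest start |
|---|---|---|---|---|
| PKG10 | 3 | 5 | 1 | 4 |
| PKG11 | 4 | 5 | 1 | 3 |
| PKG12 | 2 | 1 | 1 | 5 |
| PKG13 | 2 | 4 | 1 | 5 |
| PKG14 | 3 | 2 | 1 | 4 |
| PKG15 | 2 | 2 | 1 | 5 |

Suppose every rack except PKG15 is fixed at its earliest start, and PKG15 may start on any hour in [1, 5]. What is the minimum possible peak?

17

PKG15@1: h1:19  h2:19  h3:12  h4:5  h5:0  h6:0 → peak 19
PKG15@2: h1:17  h2:19  h3:14  h4:5  h5:0  h6:0 → peak 19
PKG15@3: h1:17  h2:17  h3:14  h4:7  h5:0  h6:0 → peak 17
PKG15@4: h1:17  h2:17  h3:12  h4:7  h5:2  h6:0 → peak 17
PKG15@5: h1:17  h2:17  h3:12  h4:5  h5:2  h6:2 → peak 17
Best is PKG15@3, peak 17.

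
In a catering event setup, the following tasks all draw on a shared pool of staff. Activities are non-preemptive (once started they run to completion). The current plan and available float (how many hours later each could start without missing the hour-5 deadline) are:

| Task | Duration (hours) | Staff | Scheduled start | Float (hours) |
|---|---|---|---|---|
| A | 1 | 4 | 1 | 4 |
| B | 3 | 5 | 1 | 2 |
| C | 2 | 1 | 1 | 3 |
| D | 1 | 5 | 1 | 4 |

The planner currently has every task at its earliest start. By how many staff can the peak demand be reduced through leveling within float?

9

Early-start peak: h1:15  h2:6  h3:5  h4:0  h5:0 ⇒ 15.
Leveled (A@1, B@2, C@1, D@5): h1:5  h2:6  h3:5  h4:5  h5:5 ⇒ 6.
Reduction 15 − 6 = 9.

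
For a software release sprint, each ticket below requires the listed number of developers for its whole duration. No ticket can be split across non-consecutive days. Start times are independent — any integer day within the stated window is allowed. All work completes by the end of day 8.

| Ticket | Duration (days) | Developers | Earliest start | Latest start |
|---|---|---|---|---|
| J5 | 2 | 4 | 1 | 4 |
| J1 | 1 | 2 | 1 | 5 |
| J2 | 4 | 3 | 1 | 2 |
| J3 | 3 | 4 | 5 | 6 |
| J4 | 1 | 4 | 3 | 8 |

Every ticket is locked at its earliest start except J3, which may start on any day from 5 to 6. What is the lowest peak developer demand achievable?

9

J3@5: d1:9  d2:7  d3:7  d4:3  d5:4  d6:4  d7:4  d8:0 → peak 9
J3@6: d1:9  d2:7  d3:7  d4:3  d5:0  d6:4  d7:4  d8:4 → peak 9
Best is J3@5, peak 9.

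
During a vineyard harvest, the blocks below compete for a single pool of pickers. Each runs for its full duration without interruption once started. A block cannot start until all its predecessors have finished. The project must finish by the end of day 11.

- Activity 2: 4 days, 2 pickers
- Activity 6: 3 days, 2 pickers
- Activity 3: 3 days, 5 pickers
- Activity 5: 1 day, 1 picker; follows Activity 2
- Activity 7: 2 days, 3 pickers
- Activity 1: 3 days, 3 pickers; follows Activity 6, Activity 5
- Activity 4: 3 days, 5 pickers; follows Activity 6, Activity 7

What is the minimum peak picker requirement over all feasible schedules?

Early-start (Activity 2@1, Activity 6@1, Activity 3@1, Activity 5@5, Activity 7@1, Activity 1@6, Activity 4@4) gives peak 12: d1:12  d2:12  d3:9  d4:7  d5:6  d6:8  d7:3  d8:3  d9:0  d10:0  d11:0.
Shift Activity 2→4, Activity 5→8, Activity 7→4, Activity 1→9, Activity 4→6.
Schedule Activity 2@4, Activity 6@1, Activity 3@1, Activity 5@8, Activity 7@4, Activity 1@9, Activity 4@6: d1:7  d2:7  d3:7  d4:5  d5:5  d6:7  d7:7  d8:6  d9:3  d10:3  d11:3 — peak 7.

7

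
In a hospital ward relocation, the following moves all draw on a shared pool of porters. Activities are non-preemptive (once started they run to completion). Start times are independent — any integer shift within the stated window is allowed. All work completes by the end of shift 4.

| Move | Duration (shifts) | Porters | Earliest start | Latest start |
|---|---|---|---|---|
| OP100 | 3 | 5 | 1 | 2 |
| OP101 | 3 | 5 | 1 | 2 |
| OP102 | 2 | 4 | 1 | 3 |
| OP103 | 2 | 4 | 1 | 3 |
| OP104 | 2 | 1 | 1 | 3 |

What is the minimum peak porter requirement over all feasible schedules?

Early-start (OP100@1, OP101@1, OP102@1, OP103@1, OP104@1) gives peak 19: s1:19  s2:19  s3:10  s4:0.
Shift OP103→3.
Schedule OP100@1, OP101@1, OP102@1, OP103@3, OP104@1: s1:15  s2:15  s3:14  s4:4 — peak 15.

15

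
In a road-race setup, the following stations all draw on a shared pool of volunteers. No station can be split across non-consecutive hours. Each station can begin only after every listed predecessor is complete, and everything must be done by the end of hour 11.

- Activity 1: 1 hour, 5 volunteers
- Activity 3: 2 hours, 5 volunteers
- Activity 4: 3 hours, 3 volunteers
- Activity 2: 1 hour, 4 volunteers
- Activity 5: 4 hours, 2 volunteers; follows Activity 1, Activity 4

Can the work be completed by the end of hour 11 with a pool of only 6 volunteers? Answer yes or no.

yes

Schedule Activity 1@1, Activity 3@2, Activity 4@4, Activity 2@7, Activity 5@8: h1:5  h2:5  h3:5  h4:3  h5:3  h6:3  h7:4  h8:2  h9:2  h10:2  h11:2 — peak 5 ≤ 6.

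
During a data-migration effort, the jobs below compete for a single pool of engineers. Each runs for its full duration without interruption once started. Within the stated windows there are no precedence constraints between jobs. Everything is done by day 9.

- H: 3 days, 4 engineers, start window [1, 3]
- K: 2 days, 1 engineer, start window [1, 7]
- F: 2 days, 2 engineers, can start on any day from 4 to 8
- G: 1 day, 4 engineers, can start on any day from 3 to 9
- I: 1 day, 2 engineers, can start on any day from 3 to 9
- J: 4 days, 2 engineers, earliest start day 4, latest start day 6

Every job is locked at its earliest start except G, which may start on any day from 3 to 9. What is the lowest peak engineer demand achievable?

G@3: d1:5  d2:5  d3:10  d4:4  d5:4  d6:2  d7:2  d8:0  d9:0 → peak 10
G@4: d1:5  d2:5  d3:6  d4:8  d5:4  d6:2  d7:2  d8:0  d9:0 → peak 8
G@5: d1:5  d2:5  d3:6  d4:4  d5:8  d6:2  d7:2  d8:0  d9:0 → peak 8
G@6: d1:5  d2:5  d3:6  d4:4  d5:4  d6:6  d7:2  d8:0  d9:0 → peak 6
G@7: d1:5  d2:5  d3:6  d4:4  d5:4  d6:2  d7:6  d8:0  d9:0 → peak 6
G@8: d1:5  d2:5  d3:6  d4:4  d5:4  d6:2  d7:2  d8:4  d9:0 → peak 6
G@9: d1:5  d2:5  d3:6  d4:4  d5:4  d6:2  d7:2  d8:0  d9:4 → peak 6
Best is G@6, peak 6.

6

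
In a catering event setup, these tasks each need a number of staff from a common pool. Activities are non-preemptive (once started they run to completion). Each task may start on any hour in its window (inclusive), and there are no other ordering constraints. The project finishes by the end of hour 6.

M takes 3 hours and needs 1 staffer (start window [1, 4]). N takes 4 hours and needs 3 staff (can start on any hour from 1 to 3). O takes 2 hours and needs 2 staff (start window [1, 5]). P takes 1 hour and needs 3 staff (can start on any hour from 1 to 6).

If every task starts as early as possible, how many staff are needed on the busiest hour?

Early-start schedule: M@1, N@1, O@1, P@1.
Load per hour: hour 1: 9, hour 2: 6, hour 3: 4, hour 4: 3, hour 5: 0, hour 6: 0.
Peak is 9.

9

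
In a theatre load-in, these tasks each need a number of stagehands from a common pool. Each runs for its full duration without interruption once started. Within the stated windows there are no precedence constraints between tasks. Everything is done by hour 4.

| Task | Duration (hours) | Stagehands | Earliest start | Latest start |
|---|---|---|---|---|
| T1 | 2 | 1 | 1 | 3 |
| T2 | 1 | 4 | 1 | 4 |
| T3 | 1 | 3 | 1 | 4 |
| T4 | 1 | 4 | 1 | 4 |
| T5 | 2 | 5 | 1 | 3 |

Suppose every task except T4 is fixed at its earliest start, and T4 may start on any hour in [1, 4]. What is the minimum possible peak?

T4@1: h1:17  h2:6  h3:0  h4:0 → peak 17
T4@2: h1:13  h2:10  h3:0  h4:0 → peak 13
T4@3: h1:13  h2:6  h3:4  h4:0 → peak 13
T4@4: h1:13  h2:6  h3:0  h4:4 → peak 13
Best is T4@2, peak 13.

13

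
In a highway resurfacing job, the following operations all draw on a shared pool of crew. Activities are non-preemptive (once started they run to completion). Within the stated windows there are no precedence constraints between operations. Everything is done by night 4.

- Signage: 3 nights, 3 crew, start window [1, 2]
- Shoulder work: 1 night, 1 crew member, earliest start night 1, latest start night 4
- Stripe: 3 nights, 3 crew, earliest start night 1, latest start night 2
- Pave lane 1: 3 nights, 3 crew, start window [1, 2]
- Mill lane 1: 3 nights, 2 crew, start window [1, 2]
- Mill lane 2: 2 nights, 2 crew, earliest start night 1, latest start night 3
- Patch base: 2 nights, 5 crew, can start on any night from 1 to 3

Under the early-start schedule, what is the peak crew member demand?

19

Early-start schedule: Signage@1, Shoulder work@1, Stripe@1, Pave lane 1@1, Mill lane 1@1, Mill lane 2@1, Patch base@1.
Load per night: night 1: 19, night 2: 18, night 3: 11, night 4: 0.
Peak is 19.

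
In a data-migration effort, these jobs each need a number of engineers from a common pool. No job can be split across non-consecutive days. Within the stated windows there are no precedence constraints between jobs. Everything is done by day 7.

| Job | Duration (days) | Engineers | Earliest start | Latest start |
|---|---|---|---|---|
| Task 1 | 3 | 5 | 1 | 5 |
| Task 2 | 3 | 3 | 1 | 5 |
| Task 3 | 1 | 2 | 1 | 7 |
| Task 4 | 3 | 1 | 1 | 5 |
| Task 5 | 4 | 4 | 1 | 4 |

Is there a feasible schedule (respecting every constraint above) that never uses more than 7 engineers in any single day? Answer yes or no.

yes

Schedule Task 1@1, Task 2@4, Task 3@7, Task 4@1, Task 5@4: d1:6  d2:6  d3:6  d4:7  d5:7  d6:7  d7:6 — peak 7 ≤ 7.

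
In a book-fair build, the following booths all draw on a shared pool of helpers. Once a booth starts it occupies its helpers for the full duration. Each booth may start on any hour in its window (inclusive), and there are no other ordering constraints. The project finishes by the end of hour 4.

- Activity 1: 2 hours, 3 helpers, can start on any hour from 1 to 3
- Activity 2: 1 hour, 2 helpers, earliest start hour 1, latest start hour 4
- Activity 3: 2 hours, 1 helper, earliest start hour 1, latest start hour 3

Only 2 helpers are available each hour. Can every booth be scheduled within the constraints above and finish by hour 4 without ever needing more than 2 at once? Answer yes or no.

no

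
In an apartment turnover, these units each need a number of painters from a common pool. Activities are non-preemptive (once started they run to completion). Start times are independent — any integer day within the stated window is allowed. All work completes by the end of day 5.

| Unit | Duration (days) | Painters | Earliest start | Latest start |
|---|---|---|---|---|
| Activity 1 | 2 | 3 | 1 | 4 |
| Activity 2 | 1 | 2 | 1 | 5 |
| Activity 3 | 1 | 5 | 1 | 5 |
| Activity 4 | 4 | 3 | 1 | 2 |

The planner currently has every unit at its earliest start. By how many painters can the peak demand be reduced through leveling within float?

7

Early-start peak: d1:13  d2:6  d3:3  d4:3  d5:0 ⇒ 13.
Leveled (Activity 1@1, Activity 2@3, Activity 3@5, Activity 4@1): d1:6  d2:6  d3:5  d4:3  d5:5 ⇒ 6.
Reduction 13 − 6 = 7.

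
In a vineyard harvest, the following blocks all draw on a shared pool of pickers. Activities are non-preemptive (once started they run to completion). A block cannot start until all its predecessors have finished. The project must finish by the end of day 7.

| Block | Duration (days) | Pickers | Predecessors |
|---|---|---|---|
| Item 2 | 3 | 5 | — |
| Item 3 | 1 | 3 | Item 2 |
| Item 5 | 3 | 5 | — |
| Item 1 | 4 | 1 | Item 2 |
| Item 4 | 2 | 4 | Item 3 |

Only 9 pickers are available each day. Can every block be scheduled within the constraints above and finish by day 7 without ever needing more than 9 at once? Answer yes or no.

The minimum achievable peak is 10; 9 < 10, so no feasible schedule stays within the cap.

no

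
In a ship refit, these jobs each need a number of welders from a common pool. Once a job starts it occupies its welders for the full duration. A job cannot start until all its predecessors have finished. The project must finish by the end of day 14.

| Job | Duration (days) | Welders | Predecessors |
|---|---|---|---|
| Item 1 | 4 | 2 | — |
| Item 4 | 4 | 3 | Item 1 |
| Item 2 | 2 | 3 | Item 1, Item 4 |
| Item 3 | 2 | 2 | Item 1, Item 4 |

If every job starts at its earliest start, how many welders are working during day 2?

At early start, day 2 has: Item 1.
Demand: 2 = 2.

2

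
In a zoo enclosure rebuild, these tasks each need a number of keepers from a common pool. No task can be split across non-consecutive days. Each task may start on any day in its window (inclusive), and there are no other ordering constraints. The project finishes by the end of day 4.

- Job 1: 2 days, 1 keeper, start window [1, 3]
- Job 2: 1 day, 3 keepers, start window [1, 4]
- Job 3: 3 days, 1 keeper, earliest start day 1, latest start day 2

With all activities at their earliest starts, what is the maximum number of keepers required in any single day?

Early-start schedule: Job 1@1, Job 2@1, Job 3@1.
Load per day: day 1: 5, day 2: 2, day 3: 1, day 4: 0.
Peak is 5.

5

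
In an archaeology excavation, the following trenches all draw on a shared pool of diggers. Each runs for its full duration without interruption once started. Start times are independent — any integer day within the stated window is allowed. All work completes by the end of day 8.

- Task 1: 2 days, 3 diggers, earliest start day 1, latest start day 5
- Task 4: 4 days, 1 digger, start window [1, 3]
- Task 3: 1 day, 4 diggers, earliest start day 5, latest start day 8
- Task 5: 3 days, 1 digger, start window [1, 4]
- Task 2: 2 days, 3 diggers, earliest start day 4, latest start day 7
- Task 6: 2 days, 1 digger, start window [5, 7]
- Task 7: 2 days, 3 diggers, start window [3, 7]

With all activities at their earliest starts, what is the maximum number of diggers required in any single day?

8

Early-start schedule: Task 1@1, Task 4@1, Task 3@5, Task 5@1, Task 2@4, Task 6@5, Task 7@3.
Load per day: day 1: 5, day 2: 5, day 3: 5, day 4: 7, day 5: 8, day 6: 1, day 7: 0, day 8: 0.
Peak is 8.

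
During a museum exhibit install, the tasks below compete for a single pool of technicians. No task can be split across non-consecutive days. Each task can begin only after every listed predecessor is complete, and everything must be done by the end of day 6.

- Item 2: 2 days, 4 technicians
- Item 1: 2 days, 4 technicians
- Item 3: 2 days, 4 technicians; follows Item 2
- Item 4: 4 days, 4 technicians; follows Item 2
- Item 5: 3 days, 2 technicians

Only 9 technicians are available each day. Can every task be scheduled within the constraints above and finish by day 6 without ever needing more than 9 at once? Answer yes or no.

no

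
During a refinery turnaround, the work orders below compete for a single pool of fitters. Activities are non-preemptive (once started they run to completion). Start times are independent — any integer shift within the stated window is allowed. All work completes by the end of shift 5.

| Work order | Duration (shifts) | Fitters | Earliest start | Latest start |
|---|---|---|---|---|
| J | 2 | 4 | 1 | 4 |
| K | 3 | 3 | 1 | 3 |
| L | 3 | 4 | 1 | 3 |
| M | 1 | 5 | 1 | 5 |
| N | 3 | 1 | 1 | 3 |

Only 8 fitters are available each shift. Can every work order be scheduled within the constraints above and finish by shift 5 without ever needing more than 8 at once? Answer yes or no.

The minimum achievable peak is 9; 8 < 9, so no feasible schedule stays within the cap.

no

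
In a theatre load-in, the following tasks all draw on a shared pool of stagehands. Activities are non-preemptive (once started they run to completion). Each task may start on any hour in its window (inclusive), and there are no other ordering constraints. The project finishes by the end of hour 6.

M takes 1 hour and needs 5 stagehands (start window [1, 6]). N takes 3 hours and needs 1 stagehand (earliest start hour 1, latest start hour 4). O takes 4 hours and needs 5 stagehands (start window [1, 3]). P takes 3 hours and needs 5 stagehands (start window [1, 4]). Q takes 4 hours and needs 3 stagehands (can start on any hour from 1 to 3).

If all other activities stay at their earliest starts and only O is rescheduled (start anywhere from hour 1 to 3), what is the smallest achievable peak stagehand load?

14

O@1: h1:19  h2:14  h3:14  h4:8  h5:0  h6:0 → peak 19
O@2: h1:14  h2:14  h3:14  h4:8  h5:5  h6:0 → peak 14
O@3: h1:14  h2:9  h3:14  h4:8  h5:5  h6:5 → peak 14
Best is O@2, peak 14.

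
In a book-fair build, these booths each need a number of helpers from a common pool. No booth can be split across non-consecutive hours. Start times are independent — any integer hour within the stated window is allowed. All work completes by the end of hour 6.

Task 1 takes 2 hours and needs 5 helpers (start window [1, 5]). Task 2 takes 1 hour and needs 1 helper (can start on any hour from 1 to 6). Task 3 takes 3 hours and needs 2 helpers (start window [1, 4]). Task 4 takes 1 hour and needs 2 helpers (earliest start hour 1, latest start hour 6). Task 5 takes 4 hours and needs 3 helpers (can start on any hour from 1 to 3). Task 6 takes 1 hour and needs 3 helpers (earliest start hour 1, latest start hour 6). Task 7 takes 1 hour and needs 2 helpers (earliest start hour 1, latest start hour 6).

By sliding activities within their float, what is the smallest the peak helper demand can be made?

Early-start (Task 1@1, Task 2@1, Task 3@1, Task 4@1, Task 5@1, Task 6@1, Task 7@1) gives peak 18: h1:18  h2:10  h3:5  h4:3  h5:0  h6:0.
Shift Task 3→2, Task 4→3, Task 5→3, Task 6→5, Task 7→4.
Schedule Task 1@1, Task 2@1, Task 3@2, Task 4@3, Task 5@3, Task 6@5, Task 7@4: h1:6  h2:7  h3:7  h4:7  h5:6  h6:3 — peak 7.

7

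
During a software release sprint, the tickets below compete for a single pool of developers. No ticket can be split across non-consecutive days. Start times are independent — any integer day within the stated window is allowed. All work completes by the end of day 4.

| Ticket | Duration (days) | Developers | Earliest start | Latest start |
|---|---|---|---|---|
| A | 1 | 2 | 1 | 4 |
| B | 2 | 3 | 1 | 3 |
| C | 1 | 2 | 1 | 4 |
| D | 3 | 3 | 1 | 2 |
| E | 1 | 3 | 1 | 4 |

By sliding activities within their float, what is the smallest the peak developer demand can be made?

Early-start (A@1, B@1, C@1, D@1, E@1) gives peak 13: d1:13  d2:6  d3:3  d4:0.
Shift C→3, D→2, E→4.
Schedule A@1, B@1, C@3, D@2, E@4: d1:5  d2:6  d3:5  d4:6 — peak 6.
Total developer-days = 22 over 4 days ⇒ peak ≥ ⌈22/4⌉ = 6, so 6 is optimal.

6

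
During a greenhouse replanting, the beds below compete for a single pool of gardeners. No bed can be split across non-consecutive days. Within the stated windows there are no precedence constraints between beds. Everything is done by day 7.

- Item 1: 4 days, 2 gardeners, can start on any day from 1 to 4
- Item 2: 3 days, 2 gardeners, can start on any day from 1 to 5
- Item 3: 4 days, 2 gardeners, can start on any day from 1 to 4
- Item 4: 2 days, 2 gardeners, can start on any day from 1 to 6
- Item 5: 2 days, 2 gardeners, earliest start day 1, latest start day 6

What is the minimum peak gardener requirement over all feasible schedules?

Early-start (Item 1@1, Item 2@1, Item 3@1, Item 4@1, Item 5@1) gives peak 10: d1:10  d2:10  d3:6  d4:4  d5:0  d6:0  d7:0.
Shift Item 4→4, Item 5→5.
Schedule Item 1@1, Item 2@1, Item 3@1, Item 4@4, Item 5@5: d1:6  d2:6  d3:6  d4:6  d5:4  d6:2  d7:0 — peak 6.

6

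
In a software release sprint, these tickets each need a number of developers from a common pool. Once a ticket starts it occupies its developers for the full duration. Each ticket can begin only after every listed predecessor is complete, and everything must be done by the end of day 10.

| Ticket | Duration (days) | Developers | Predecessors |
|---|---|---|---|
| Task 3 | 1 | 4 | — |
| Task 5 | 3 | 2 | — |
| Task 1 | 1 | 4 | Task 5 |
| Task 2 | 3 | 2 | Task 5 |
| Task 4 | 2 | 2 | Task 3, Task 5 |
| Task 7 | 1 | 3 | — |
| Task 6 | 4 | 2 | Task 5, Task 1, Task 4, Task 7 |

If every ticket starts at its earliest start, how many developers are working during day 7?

At early start, day 7 has: Task 6.
Demand: 2 = 2.

2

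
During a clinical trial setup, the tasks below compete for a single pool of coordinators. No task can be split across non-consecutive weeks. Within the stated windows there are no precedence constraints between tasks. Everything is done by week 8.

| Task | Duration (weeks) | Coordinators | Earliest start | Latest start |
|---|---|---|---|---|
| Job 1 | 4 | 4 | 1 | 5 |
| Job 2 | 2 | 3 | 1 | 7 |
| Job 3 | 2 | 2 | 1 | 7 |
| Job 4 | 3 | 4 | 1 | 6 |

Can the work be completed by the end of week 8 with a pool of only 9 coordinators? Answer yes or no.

Schedule Job 1@1, Job 2@1, Job 3@3, Job 4@5: w1:7  w2:7  w3:6  w4:6  w5:4  w6:4  w7:4  w8:0 — peak 7 ≤ 9.

yes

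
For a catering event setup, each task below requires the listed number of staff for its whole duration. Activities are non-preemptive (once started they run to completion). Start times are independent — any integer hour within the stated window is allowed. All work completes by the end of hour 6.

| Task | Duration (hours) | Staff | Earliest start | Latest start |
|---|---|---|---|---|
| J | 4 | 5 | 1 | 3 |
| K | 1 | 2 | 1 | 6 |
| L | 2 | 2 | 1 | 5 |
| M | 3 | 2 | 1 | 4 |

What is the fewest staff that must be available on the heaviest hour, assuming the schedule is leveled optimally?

Early-start (J@1, K@1, L@1, M@1) gives peak 11: h1:11  h2:9  h3:7  h4:5  h5:0  h6:0.
Shift L→2, M→4.
Schedule J@1, K@1, L@2, M@4: h1:7  h2:7  h3:7  h4:7  h5:2  h6:2 — peak 7.

7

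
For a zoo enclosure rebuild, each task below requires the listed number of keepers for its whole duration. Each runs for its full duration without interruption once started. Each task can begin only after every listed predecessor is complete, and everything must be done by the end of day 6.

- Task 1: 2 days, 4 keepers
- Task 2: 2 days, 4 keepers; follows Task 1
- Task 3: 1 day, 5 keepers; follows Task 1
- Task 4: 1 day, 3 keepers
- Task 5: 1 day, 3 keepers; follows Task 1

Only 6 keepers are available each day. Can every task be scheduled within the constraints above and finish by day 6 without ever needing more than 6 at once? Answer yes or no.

yes

Schedule Task 1@1, Task 2@3, Task 3@5, Task 4@6, Task 5@6: d1:4  d2:4  d3:4  d4:4  d5:5  d6:6 — peak 6 ≤ 6.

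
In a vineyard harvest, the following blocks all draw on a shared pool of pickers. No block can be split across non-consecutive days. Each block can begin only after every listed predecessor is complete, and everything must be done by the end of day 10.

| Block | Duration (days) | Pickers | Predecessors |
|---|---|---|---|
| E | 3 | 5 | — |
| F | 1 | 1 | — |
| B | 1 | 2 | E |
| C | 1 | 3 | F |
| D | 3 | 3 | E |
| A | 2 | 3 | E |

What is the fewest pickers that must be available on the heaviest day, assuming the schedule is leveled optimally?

Early-start (E@1, F@1, B@4, C@2, D@4, A@4) gives peak 8: d1:6  d2:8  d3:5  d4:8  d5:6  d6:3  d7:0  d8:0  d9:0  d10:0.
Shift F→4, C→5, D→6, A→9.
Schedule E@1, F@4, B@4, C@5, D@6, A@9: d1:5  d2:5  d3:5  d4:3  d5:3  d6:3  d7:3  d8:3  d9:3  d10:3 — peak 5.

5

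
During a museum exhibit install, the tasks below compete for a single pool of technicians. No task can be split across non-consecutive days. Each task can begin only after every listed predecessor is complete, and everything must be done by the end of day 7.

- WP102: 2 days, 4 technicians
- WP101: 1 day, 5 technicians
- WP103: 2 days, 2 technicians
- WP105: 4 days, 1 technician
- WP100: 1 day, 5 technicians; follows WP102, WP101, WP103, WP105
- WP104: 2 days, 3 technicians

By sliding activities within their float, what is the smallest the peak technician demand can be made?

6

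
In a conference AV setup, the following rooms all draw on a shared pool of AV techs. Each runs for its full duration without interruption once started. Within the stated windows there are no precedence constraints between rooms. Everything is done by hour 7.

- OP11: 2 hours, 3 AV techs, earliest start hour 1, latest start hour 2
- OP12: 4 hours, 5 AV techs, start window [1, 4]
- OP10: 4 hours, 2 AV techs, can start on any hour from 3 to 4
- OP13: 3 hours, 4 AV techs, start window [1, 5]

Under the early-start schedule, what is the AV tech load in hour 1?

12

At early start, hour 1 has: OP11, OP12, OP13.
Demand: 3 + 5 + 4 = 12.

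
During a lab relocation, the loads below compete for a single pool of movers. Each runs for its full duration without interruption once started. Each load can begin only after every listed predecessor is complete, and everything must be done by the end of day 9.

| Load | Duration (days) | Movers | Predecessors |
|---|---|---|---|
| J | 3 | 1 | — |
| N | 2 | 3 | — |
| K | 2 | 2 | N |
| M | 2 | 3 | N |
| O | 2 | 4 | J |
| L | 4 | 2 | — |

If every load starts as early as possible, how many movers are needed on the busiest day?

11

Early-start schedule: J@1, N@1, K@3, M@3, O@4, L@1.
Load per day: day 1: 6, day 2: 6, day 3: 8, day 4: 11, day 5: 4, day 6: 0, day 7: 0, day 8: 0, day 9: 0.
Peak is 11.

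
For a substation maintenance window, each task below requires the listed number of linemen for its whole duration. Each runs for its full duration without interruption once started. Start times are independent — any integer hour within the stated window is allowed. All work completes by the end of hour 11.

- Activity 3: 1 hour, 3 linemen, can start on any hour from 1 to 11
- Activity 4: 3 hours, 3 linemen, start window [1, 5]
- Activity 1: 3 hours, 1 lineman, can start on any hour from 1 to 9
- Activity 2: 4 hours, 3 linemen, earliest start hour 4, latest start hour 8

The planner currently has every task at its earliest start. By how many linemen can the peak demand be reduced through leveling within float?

4

Early-start peak: h1:7  h2:4  h3:4  h4:3  h5:3  h6:3  h7:3  h8:0  h9:0  h10:0  h11:0 ⇒ 7.
Leveled (Activity 3@1, Activity 4@2, Activity 1@5, Activity 2@8): h1:3  h2:3  h3:3  h4:3  h5:1  h6:1  h7:1  h8:3  h9:3  h10:3  h11:3 ⇒ 3.
Reduction 7 − 3 = 4.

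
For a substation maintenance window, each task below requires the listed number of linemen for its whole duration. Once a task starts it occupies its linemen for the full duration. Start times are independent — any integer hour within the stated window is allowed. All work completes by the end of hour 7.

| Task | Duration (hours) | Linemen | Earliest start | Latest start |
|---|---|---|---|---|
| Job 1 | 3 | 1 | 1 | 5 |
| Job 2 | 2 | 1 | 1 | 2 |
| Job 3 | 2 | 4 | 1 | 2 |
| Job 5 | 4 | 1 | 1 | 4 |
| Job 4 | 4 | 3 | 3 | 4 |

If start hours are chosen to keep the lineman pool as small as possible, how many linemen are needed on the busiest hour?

5

Early-start (Job 1@1, Job 2@1, Job 3@1, Job 5@1, Job 4@3) gives peak 7: h1:7  h2:7  h3:5  h4:4  h5:3  h6:3  h7:0.
Shift Job 1→3, Job 5→3.
Schedule Job 1@3, Job 2@1, Job 3@1, Job 5@3, Job 4@3: h1:5  h2:5  h3:5  h4:5  h5:5  h6:4  h7:0 — peak 5.
Total lineman-hours = 29 over 7 hours ⇒ peak ≥ ⌈29/7⌉ = 5, so 5 is optimal.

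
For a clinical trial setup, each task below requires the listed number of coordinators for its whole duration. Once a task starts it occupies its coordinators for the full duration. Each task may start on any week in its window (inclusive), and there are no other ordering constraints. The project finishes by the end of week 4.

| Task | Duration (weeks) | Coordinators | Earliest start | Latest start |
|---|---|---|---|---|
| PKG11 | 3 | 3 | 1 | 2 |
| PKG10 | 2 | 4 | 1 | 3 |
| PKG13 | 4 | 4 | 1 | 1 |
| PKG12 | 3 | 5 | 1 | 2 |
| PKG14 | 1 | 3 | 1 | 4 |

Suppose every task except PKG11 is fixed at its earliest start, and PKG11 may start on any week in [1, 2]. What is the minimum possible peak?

PKG11@1: w1:19  w2:16  w3:12  w4:4 → peak 19
PKG11@2: w1:16  w2:16  w3:12  w4:7 → peak 16
Best is PKG11@2, peak 16.

16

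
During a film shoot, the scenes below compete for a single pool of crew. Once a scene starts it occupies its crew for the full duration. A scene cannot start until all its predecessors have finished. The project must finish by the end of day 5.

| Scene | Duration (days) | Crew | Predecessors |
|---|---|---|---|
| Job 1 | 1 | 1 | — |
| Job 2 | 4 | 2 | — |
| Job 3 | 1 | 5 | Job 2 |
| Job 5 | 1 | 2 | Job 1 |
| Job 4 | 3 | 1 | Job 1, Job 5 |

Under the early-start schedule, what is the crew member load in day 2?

4

At early start, day 2 has: Job 2, Job 5.
Demand: 2 + 2 = 4.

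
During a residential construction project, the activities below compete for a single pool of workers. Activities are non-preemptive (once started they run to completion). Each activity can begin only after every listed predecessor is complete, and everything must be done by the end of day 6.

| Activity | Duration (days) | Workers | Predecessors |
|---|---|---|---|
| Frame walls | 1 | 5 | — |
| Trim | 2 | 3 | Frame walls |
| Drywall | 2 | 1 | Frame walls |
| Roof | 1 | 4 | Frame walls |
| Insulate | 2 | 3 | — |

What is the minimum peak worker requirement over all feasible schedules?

5

Early-start (Frame walls@1, Trim@2, Drywall@2, Roof@2, Insulate@1) gives peak 11: d1:8  d2:11  d3:4  d4:0  d5:0  d6:0.
Shift Roof→4, Insulate→5.
Schedule Frame walls@1, Trim@2, Drywall@2, Roof@4, Insulate@5: d1:5  d2:4  d3:4  d4:4  d5:3  d6:3 — peak 5.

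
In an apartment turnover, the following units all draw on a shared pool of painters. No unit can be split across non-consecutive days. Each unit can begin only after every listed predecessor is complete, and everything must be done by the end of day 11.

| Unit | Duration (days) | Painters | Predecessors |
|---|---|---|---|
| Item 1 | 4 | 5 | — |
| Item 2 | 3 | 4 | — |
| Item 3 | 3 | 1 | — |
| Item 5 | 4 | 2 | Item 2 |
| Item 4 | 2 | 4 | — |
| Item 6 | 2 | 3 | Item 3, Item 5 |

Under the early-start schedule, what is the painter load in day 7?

2

At early start, day 7 has: Item 5.
Demand: 2 = 2.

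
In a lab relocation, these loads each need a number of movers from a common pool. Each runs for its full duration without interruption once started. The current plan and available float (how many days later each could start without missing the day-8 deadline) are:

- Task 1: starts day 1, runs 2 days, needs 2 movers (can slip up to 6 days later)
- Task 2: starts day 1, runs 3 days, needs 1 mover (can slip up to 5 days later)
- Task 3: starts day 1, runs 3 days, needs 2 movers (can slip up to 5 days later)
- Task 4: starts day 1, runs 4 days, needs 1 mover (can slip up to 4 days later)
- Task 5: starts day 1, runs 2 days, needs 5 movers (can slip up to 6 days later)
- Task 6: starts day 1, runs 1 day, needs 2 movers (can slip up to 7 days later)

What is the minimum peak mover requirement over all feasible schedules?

5

Early-start (Task 1@1, Task 2@1, Task 3@1, Task 4@1, Task 5@1, Task 6@1) gives peak 13: d1:13  d2:11  d3:4  d4:1  d5:0  d6:0  d7:0  d8:0.
Shift Task 4→3, Task 5→7, Task 6→4.
Schedule Task 1@1, Task 2@1, Task 3@1, Task 4@3, Task 5@7, Task 6@4: d1:5  d2:5  d3:4  d4:3  d5:1  d6:1  d7:5  d8:5 — peak 5.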